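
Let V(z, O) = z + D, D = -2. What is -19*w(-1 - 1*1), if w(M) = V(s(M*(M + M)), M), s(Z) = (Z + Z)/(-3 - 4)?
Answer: 570/7 ≈ 81.429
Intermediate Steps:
s(Z) = -2*Z/7 (s(Z) = (2*Z)/(-7) = (2*Z)*(-⅐) = -2*Z/7)
V(z, O) = -2 + z (V(z, O) = z - 2 = -2 + z)
w(M) = -2 - 4*M²/7 (w(M) = -2 - 2*M*(M + M)/7 = -2 - 2*M*2*M/7 = -2 - 4*M²/7)
-19*w(-1 - 1*1) = -19*(-2 - 4*(-1 - 1*1)²/7) = -19*(-2 - 4*(-1 - 1)²/7) = -19*(-2 - 4/7*(-2)²) = -19*(-2 - 4/7*4) = -19*(-2 - 16/7) = -19*(-30/7) = 570/7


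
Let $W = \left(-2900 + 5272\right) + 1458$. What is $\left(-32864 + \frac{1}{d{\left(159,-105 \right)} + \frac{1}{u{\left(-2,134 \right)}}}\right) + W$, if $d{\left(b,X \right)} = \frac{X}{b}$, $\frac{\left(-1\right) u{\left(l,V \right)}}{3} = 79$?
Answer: $- \frac{242388393}{8348} \approx -29036.0$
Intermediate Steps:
$u{\left(l,V \right)} = -237$ ($u{\left(l,V \right)} = \left(-3\right) 79 = -237$)
$W = 3830$ ($W = 2372 + 1458 = 3830$)
$\left(-32864 + \frac{1}{d{\left(159,-105 \right)} + \frac{1}{u{\left(-2,134 \right)}}}\right) + W = \left(-32864 + \frac{1}{- \frac{105}{159} + \frac{1}{-237}}\right) + 3830 = \left(-32864 + \frac{1}{\left(-105\right) \frac{1}{159} - \frac{1}{237}}\right) + 3830 = \left(-32864 + \frac{1}{- \frac{35}{53} - \frac{1}{237}}\right) + 3830 = \left(-32864 + \frac{1}{- \frac{8348}{12561}}\right) + 3830 = \left(-32864 - \frac{12561}{8348}\right) + 3830 = - \frac{274361233}{8348} + 3830 = - \frac{242388393}{8348}$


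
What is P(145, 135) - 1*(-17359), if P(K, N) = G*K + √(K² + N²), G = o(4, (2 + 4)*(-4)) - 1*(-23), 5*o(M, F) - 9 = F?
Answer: 20259 + 5*√1570 ≈ 20457.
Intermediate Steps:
o(M, F) = 9/5 + F/5
G = 20 (G = (9/5 + ((2 + 4)*(-4))/5) - 1*(-23) = (9/5 + (6*(-4))/5) + 23 = (9/5 + (⅕)*(-24)) + 23 = (9/5 - 24/5) + 23 = -3 + 23 = 20)
P(K, N) = √(K² + N²) + 20*K (P(K, N) = 20*K + √(K² + N²) = √(K² + N²) + 20*K)
P(145, 135) - 1*(-17359) = (√(145² + 135²) + 20*145) - 1*(-17359) = (√(21025 + 18225) + 2900) + 17359 = (√39250 + 2900) + 17359 = (5*√1570 + 2900) + 17359 = (2900 + 5*√1570) + 17359 = 20259 + 5*√1570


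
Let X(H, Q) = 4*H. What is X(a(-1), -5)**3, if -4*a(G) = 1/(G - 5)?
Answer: 1/216 ≈ 0.0046296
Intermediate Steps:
a(G) = -1/(4*(-5 + G)) (a(G) = -1/(4*(G - 5)) = -1/(4*(-5 + G)))
X(a(-1), -5)**3 = (4*(-1/(-20 + 4*(-1))))**3 = (4*(-1/(-20 - 4)))**3 = (4*(-1/(-24)))**3 = (4*(-1*(-1/24)))**3 = (4*(1/24))**3 = (1/6)**3 = 1/216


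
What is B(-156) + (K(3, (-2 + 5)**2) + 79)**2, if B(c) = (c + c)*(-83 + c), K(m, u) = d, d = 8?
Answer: 82137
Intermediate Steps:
K(m, u) = 8
B(c) = 2*c*(-83 + c) (B(c) = (2*c)*(-83 + c) = 2*c*(-83 + c))
B(-156) + (K(3, (-2 + 5)**2) + 79)**2 = 2*(-156)*(-83 - 156) + (8 + 79)**2 = 2*(-156)*(-239) + 87**2 = 74568 + 7569 = 82137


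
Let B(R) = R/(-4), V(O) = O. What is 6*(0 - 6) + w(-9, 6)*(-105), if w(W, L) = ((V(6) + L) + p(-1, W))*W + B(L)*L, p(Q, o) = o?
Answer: 3744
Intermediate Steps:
B(R) = -R/4 (B(R) = R*(-¼) = -R/4)
w(W, L) = -L²/4 + W*(6 + L + W) (w(W, L) = ((6 + L) + W)*W + (-L/4)*L = (6 + L + W)*W - L²/4 = W*(6 + L + W) - L²/4 = -L²/4 + W*(6 + L + W))
6*(0 - 6) + w(-9, 6)*(-105) = 6*(0 - 6) + ((-9)² + 6*(-9) - ¼*6² + 6*(-9))*(-105) = 6*(-6) + (81 - 54 - ¼*36 - 54)*(-105) = -36 + (81 - 54 - 9 - 54)*(-105) = -36 - 36*(-105) = -36 + 3780 = 3744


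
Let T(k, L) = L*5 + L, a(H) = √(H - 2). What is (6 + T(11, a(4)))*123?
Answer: 738 + 738*√2 ≈ 1781.7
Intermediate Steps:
a(H) = √(-2 + H)
T(k, L) = 6*L (T(k, L) = 5*L + L = 6*L)
(6 + T(11, a(4)))*123 = (6 + 6*√(-2 + 4))*123 = (6 + 6*√2)*123 = 738 + 738*√2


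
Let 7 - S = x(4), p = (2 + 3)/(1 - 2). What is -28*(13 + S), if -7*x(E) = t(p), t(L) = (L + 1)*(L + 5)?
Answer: -560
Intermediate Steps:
p = -5 (p = 5/(-1) = 5*(-1) = -5)
t(L) = (1 + L)*(5 + L)
x(E) = 0 (x(E) = -(5 + (-5)² + 6*(-5))/7 = -(5 + 25 - 30)/7 = -⅐*0 = 0)
S = 7 (S = 7 - 1*0 = 7 + 0 = 7)
-28*(13 + S) = -28*(13 + 7) = -28*20 = -560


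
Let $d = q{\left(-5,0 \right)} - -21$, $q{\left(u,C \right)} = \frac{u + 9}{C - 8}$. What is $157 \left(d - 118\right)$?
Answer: $- \frac{30615}{2} \approx -15308.0$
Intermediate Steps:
$q{\left(u,C \right)} = \frac{9 + u}{-8 + C}$
$d = \frac{41}{2}$ ($d = \frac{9 - 5}{-8 + 0} - -21 = \frac{1}{-8} \cdot 4 + 21 = \left(- \frac{1}{8}\right) 4 + 21 = - \frac{1}{2} + 21 = \frac{41}{2} \approx 20.5$)
$157 \left(d - 118\right) = 157 \left(\frac{41}{2} - 118\right) = 157 \left(- \frac{195}{2}\right) = - \frac{30615}{2}$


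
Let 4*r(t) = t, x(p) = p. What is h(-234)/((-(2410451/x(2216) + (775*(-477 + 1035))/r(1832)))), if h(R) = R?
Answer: 118746576/1031147879 ≈ 0.11516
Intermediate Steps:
r(t) = t/4
h(-234)/((-(2410451/x(2216) + (775*(-477 + 1035))/r(1832)))) = -234*(-1/(2410451/2216 + (775*(-477 + 1035))/(((¼)*1832)))) = -234*(-1/(2410451*(1/2216) + (775*558)/458)) = -234*(-1/(2410451/2216 + 432450*(1/458))) = -234*(-1/(2410451/2216 + 216225/229)) = -234/((-1*1031147879/507464)) = -234/(-1031147879/507464) = -234*(-507464/1031147879) = 118746576/1031147879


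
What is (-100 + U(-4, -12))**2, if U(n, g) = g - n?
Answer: 11664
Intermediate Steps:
(-100 + U(-4, -12))**2 = (-100 + (-12 - 1*(-4)))**2 = (-100 + (-12 + 4))**2 = (-100 - 8)**2 = (-108)**2 = 11664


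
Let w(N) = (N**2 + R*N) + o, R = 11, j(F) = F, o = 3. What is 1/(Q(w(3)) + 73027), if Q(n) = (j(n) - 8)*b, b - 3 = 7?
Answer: 1/73397 ≈ 1.3625e-5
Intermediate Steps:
b = 10 (b = 3 + 7 = 10)
w(N) = 3 + N**2 + 11*N (w(N) = (N**2 + 11*N) + 3 = 3 + N**2 + 11*N)
Q(n) = -80 + 10*n (Q(n) = (n - 8)*10 = (-8 + n)*10 = -80 + 10*n)
1/(Q(w(3)) + 73027) = 1/((-80 + 10*(3 + 3**2 + 11*3)) + 73027) = 1/((-80 + 10*(3 + 9 + 33)) + 73027) = 1/((-80 + 10*45) + 73027) = 1/((-80 + 450) + 73027) = 1/(370 + 73027) = 1/73397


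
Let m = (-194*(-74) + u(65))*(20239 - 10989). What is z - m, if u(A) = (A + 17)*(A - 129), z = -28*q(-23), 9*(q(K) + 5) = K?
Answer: -758239096/9 ≈ -8.4249e+7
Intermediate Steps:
q(K) = -5 + K/9
z = 1904/9 (z = -28*(-5 + (⅑)*(-23)) = -28*(-5 - 23/9) = -28*(-68/9) = 1904/9 ≈ 211.56)
u(A) = (-129 + A)*(17 + A) (u(A) = (17 + A)*(-129 + A) = (-129 + A)*(17 + A))
m = 84249000 (m = (-194*(-74) + (-2193 + 65² - 112*65))*(20239 - 10989) = (14356 + (-2193 + 4225 - 7280))*9250 = (14356 - 5248)*9250 = 9108*9250 = 84249000)
z - m = 1904/9 - 1*84249000 = 1904/9 - 84249000 = -758239096/9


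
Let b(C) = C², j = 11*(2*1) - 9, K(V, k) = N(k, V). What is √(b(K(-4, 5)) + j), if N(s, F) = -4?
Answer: √29 ≈ 5.3852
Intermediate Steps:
K(V, k) = -4
j = 13 (j = 11*2 - 9 = 22 - 9 = 13)
√(b(K(-4, 5)) + j) = √((-4)² + 13) = √(16 + 13) = √29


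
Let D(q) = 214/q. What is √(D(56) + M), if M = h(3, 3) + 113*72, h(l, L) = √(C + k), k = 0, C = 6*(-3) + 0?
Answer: √(1595405 + 588*I*√2)/14 ≈ 90.221 + 0.023513*I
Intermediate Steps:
C = -18 (C = -18 + 0 = -18)
h(l, L) = 3*I*√2 (h(l, L) = √(-18 + 0) = √(-18) = 3*I*√2)
M = 8136 + 3*I*√2 (M = 3*I*√2 + 113*72 = 3*I*√2 + 8136 = 8136 + 3*I*√2 ≈ 8136.0 + 4.2426*I)
√(D(56) + M) = √(214/56 + (8136 + 3*I*√2)) = √(214*(1/56) + (8136 + 3*I*√2)) = √(107/28 + (8136 + 3*I*√2)) = √(227915/28 + 3*I*√2)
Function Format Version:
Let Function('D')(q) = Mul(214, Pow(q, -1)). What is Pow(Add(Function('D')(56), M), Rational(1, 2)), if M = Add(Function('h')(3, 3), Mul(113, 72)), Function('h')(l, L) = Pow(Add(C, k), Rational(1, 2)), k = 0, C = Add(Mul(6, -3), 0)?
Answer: Mul(Rational(1, 14), Pow(Add(1595405, Mul(588, I, Pow(2, Rational(1, 2)))), Rational(1, 2))) ≈ Add(90.221, Mul(0.023513, I))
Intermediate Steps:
C = -18 (C = Add(-18, 0) = -18)
Function('h')(l, L) = Mul(3, I, Pow(2, Rational(1, 2))) (Function('h')(l, L) = Pow(Add(-18, 0), Rational(1, 2)) = Pow(-18, Rational(1, 2)) = Mul(3, I, Pow(2, Rational(1, 2))))
M = Add(8136, Mul(3, I, Pow(2, Rational(1, 2)))) (M = Add(Mul(3, I, Pow(2, Rational(1, 2))), Mul(113, 72)) = Add(Mul(3, I, Pow(2, Rational(1, 2))), 8136) = Add(8136, Mul(3, I, Pow(2, Rational(1, 2)))) ≈ Add(8136.0, Mul(4.2426, I)))
Pow(Add(Function('D')(56), M), Rational(1, 2)) = Pow(Add(Mul(214, Pow(56, -1)), Add(8136, Mul(3, I, Pow(2, Rational(1, 2))))), Rational(1, 2)) = Pow(Add(Mul(214, Rational(1, 56)), Add(8136, Mul(3, I, Pow(2, Rational(1, 2))))), Rational(1, 2)) = Pow(Add(Rational(107, 28), Add(8136, Mul(3, I, Pow(2, Rational(1, 2))))), Rational(1, 2)) = Pow(Add(Rational(227915, 28), Mul(3, I, Pow(2, Rational(1, 2)))), Rational(1, 2))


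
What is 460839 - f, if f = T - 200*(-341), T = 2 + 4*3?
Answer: 392625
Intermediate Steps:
T = 14 (T = 2 + 12 = 14)
f = 68214 (f = 14 - 200*(-341) = 14 + 68200 = 68214)
460839 - f = 460839 - 1*68214 = 460839 - 68214 = 392625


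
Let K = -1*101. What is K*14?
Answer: -1414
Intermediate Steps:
K = -101
K*14 = -101*14 = -1414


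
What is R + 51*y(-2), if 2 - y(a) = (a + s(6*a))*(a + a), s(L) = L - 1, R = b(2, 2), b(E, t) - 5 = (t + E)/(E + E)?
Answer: -2952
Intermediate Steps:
b(E, t) = 5 + (E + t)/(2*E) (b(E, t) = 5 + (t + E)/(E + E) = 5 + (E + t)/((2*E)) = 5 + (E + t)*(1/(2*E)) = 5 + (E + t)/(2*E))
R = 6 (R = (½)*(2 + 11*2)/2 = (½)*(½)*(2 + 22) = (½)*(½)*24 = 6)
s(L) = -1 + L
y(a) = 2 - 2*a*(-1 + 7*a) (y(a) = 2 - (a + (-1 + 6*a))*(a + a) = 2 - (-1 + 7*a)*2*a = 2 - 2*a*(-1 + 7*a))
R + 51*y(-2) = 6 + 51*(2 - 14*(-2)² + 2*(-2)) = 6 + 51*(2 - 14*4 - 4) = 6 + 51*(2 - 56 - 4) = 6 + 51*(-58) = 6 - 2958 = -2952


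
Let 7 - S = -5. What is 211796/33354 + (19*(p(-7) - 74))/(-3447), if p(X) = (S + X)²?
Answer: 42284077/6387291 ≈ 6.6200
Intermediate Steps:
S = 12 (S = 7 - 1*(-5) = 7 + 5 = 12)
p(X) = (12 + X)²
211796/33354 + (19*(p(-7) - 74))/(-3447) = 211796/33354 + (19*((12 - 7)² - 74))/(-3447) = 211796*(1/33354) + (19*(5² - 74))*(-1/3447) = 105898/16677 + (19*(25 - 74))*(-1/3447) = 105898/16677 + (19*(-49))*(-1/3447) = 105898/16677 - 931*(-1/3447) = 105898/16677 + 931/3447 = 42284077/6387291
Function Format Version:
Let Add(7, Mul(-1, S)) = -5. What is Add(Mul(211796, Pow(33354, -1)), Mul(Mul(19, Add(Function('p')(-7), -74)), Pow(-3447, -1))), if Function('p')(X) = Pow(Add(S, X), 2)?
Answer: Rational(42284077, 6387291) ≈ 6.6200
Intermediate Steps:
S = 12 (S = Add(7, Mul(-1, -5)) = Add(7, 5) = 12)
Function('p')(X) = Pow(Add(12, X), 2)
Add(Mul(211796, Pow(33354, -1)), Mul(Mul(19, Add(Function('p')(-7), -74)), Pow(-3447, -1))) = Add(Mul(211796, Pow(33354, -1)), Mul(Mul(19, Add(Pow(Add(12, -7), 2), -74)), Pow(-3447, -1))) = Add(Mul(211796, Rational(1, 33354)), Mul(Mul(19, Add(Pow(5, 2), -74)), Rational(-1, 3447))) = Add(Rational(105898, 16677), Mul(Mul(19, Add(25, -74)), Rational(-1, 3447))) = Add(Rational(105898, 16677), Mul(Mul(19, -49), Rational(-1, 3447))) = Add(Rational(105898, 16677), Mul(-931, Rational(-1, 3447))) = Add(Rational(105898, 16677), Rational(931, 3447)) = Rational(42284077, 6387291)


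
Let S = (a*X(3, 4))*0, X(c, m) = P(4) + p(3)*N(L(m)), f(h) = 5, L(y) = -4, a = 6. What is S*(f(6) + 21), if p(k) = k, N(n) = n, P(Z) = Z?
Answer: 0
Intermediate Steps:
X(c, m) = -8 (X(c, m) = 4 + 3*(-4) = 4 - 12 = -8)
S = 0 (S = (6*(-8))*0 = -48*0 = 0)
S*(f(6) + 21) = 0*(5 + 21) = 0*26 = 0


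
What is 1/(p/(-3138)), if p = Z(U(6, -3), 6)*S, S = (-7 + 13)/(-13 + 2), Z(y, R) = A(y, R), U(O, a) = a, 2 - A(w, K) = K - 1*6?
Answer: 5753/2 ≈ 2876.5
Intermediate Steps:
A(w, K) = 8 - K (A(w, K) = 2 - (K - 1*6) = 2 - (K - 6) = 2 - (-6 + K) = 2 + (6 - K) = 8 - K)
Z(y, R) = 8 - R
S = -6/11 (S = 6/(-11) = 6*(-1/11) = -6/11 ≈ -0.54545)
p = -12/11 (p = (8 - 1*6)*(-6/11) = (8 - 6)*(-6/11) = 2*(-6/11) = -12/11 ≈ -1.0909)
1/(p/(-3138)) = 1/(-12/11/(-3138)) = 1/(-12/11*(-1/3138)) = 1/(2/5753) = 5753/2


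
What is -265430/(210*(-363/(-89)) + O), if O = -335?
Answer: -4724654/9283 ≈ -508.96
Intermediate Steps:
-265430/(210*(-363/(-89)) + O) = -265430/(210*(-363/(-89)) - 335) = -265430/(210*(-363*(-1/89)) - 335) = -265430/(210*(363/89) - 335) = -265430/(76230/89 - 335) = -265430/46415/89 = -265430*89/46415 = -4724654/9283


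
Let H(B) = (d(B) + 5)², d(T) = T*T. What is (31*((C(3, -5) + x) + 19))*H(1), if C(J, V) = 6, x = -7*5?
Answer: -11160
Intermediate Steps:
x = -35
d(T) = T²
H(B) = (5 + B²)² (H(B) = (B² + 5)² = (5 + B²)²)
(31*((C(3, -5) + x) + 19))*H(1) = (31*((6 - 35) + 19))*(5 + 1²)² = (31*(-29 + 19))*(5 + 1)² = (31*(-10))*6² = -310*36 = -11160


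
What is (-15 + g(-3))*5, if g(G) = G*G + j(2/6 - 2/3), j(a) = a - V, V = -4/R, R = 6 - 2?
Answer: -80/3 ≈ -26.667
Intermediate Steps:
R = 4
V = -1 (V = -4/4 = -4*¼ = -1)
j(a) = 1 + a (j(a) = a - 1*(-1) = a + 1 = 1 + a)
g(G) = ⅔ + G² (g(G) = G*G + (1 + (2/6 - 2/3)) = G² + (1 + (2*(⅙) - 2*⅓)) = G² + (1 + (⅓ - ⅔)) = G² + (1 - ⅓) = G² + ⅔ = ⅔ + G²)
(-15 + g(-3))*5 = (-15 + (⅔ + (-3)²))*5 = (-15 + (⅔ + 9))*5 = (-15 + 29/3)*5 = -16/3*5 = -80/3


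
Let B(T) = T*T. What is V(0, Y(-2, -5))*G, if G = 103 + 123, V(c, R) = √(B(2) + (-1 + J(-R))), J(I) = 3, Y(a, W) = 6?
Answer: 226*√6 ≈ 553.58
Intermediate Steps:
B(T) = T²
V(c, R) = √6 (V(c, R) = √(2² + (-1 + 3)) = √(4 + 2) = √6)
G = 226
V(0, Y(-2, -5))*G = √6*226 = 226*√6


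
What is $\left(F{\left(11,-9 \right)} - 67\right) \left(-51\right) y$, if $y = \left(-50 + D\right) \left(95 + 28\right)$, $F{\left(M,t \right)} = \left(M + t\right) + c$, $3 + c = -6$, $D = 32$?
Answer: $-8355636$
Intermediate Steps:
$c = -9$ ($c = -3 - 6 = -9$)
$F{\left(M,t \right)} = -9 + M + t$ ($F{\left(M,t \right)} = \left(M + t\right) - 9 = -9 + M + t$)
$y = -2214$ ($y = \left(-50 + 32\right) \left(95 + 28\right) = \left(-18\right) 123 = -2214$)
$\left(F{\left(11,-9 \right)} - 67\right) \left(-51\right) y = \left(\left(-9 + 11 - 9\right) - 67\right) \left(-51\right) \left(-2214\right) = \left(-7 - 67\right) \left(-51\right) \left(-2214\right) = \left(-74\right) \left(-51\right) \left(-2214\right) = 3774 \left(-2214\right) = -8355636$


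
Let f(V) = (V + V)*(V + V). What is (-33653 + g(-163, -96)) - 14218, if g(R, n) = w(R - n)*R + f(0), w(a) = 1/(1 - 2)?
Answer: -47708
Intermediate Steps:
f(V) = 4*V² (f(V) = (2*V)*(2*V) = 4*V²)
w(a) = -1 (w(a) = 1/(-1) = -1)
g(R, n) = -R (g(R, n) = -R + 4*0² = -R + 4*0 = -R + 0 = -R)
(-33653 + g(-163, -96)) - 14218 = (-33653 - 1*(-163)) - 14218 = (-33653 + 163) - 14218 = -33490 - 14218 = -47708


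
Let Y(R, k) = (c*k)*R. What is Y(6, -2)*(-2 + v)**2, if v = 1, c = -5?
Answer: 60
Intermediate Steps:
Y(R, k) = -5*R*k (Y(R, k) = (-5*k)*R = -5*R*k)
Y(6, -2)*(-2 + v)**2 = (-5*6*(-2))*(-2 + 1)**2 = 60*(-1)**2 = 60*1 = 60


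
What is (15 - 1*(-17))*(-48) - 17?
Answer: -1553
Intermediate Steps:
(15 - 1*(-17))*(-48) - 17 = (15 + 17)*(-48) - 17 = 32*(-48) - 17 = -1536 - 17 = -1553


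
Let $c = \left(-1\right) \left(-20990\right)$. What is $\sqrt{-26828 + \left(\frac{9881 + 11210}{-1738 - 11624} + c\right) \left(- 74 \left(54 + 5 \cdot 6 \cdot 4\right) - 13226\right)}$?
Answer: $\frac{i \sqrt{1425001046847}}{51} \approx 23407.0 i$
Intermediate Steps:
$c = 20990$
$\sqrt{-26828 + \left(\frac{9881 + 11210}{-1738 - 11624} + c\right) \left(- 74 \left(54 + 5 \cdot 6 \cdot 4\right) - 13226\right)} = \sqrt{-26828 + \left(\frac{9881 + 11210}{-1738 - 11624} + 20990\right) \left(- 74 \left(54 + 5 \cdot 6 \cdot 4\right) - 13226\right)} = \sqrt{-26828 + \left(\frac{21091}{-13362} + 20990\right) \left(- 74 \left(54 + 30 \cdot 4\right) - 13226\right)} = \sqrt{-26828 + \left(21091 \left(- \frac{1}{13362}\right) + 20990\right) \left(- 74 \left(54 + 120\right) - 13226\right)} = \sqrt{-26828 + \left(- \frac{161}{102} + 20990\right) \left(\left(-74\right) 174 - 13226\right)} = \sqrt{-26828 + \frac{2140819 \left(-12876 - 13226\right)}{102}} = \sqrt{-26828 + \frac{2140819}{102} \left(-26102\right)} = \sqrt{-26828 - \frac{27939828769}{51}} = \sqrt{- \frac{27941196997}{51}} = \frac{i \sqrt{1425001046847}}{51}$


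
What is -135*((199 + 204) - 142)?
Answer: -35235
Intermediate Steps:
-135*((199 + 204) - 142) = -135*(403 - 142) = -135*261 = -35235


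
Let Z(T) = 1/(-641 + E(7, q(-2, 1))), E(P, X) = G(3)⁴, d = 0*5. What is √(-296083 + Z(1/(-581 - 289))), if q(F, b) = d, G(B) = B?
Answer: I*√5803226835/140 ≈ 544.13*I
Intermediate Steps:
d = 0
q(F, b) = 0
E(P, X) = 81 (E(P, X) = 3⁴ = 81)
Z(T) = -1/560 (Z(T) = 1/(-641 + 81) = 1/(-560) = -1/560)
√(-296083 + Z(1/(-581 - 289))) = √(-296083 - 1/560) = √(-165806481/560) = I*√5803226835/140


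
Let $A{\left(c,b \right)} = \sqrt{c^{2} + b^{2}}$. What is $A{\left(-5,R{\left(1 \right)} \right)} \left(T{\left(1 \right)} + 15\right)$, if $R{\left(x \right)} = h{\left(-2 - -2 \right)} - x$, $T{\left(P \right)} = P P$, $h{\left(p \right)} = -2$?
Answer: $16 \sqrt{34} \approx 93.295$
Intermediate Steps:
$T{\left(P \right)} = P^{2}$
$R{\left(x \right)} = -2 - x$
$A{\left(c,b \right)} = \sqrt{b^{2} + c^{2}}$
$A{\left(-5,R{\left(1 \right)} \right)} \left(T{\left(1 \right)} + 15\right) = \sqrt{\left(-2 - 1\right)^{2} + \left(-5\right)^{2}} \left(1^{2} + 15\right) = \sqrt{\left(-2 - 1\right)^{2} + 25} \left(1 + 15\right) = \sqrt{\left(-3\right)^{2} + 25} \cdot 16 = \sqrt{9 + 25} \cdot 16 = \sqrt{34} \cdot 16 = 16 \sqrt{34}$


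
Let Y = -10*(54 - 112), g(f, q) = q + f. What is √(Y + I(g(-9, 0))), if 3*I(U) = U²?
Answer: √607 ≈ 24.637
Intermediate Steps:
g(f, q) = f + q
I(U) = U²/3
Y = 580 (Y = -10*(-58) = 580)
√(Y + I(g(-9, 0))) = √(580 + (-9 + 0)²/3) = √(580 + (⅓)*(-9)²) = √(580 + (⅓)*81) = √(580 + 27) = √607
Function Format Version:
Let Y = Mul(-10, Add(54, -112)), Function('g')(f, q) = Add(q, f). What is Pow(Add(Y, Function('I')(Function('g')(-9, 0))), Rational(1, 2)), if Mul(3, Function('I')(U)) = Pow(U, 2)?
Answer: Pow(607, Rational(1, 2)) ≈ 24.637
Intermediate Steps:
Function('g')(f, q) = Add(f, q)
Function('I')(U) = Mul(Rational(1, 3), Pow(U, 2))
Y = 580 (Y = Mul(-10, -58) = 580)
Pow(Add(Y, Function('I')(Function('g')(-9, 0))), Rational(1, 2)) = Pow(Add(580, Mul(Rational(1, 3), Pow(Add(-9, 0), 2))), Rational(1, 2)) = Pow(Add(580, Mul(Rational(1, 3), Pow(-9, 2))), Rational(1, 2)) = Pow(Add(580, Mul(Rational(1, 3), 81)), Rational(1, 2)) = Pow(Add(580, 27), Rational(1, 2)) = Pow(607, Rational(1, 2))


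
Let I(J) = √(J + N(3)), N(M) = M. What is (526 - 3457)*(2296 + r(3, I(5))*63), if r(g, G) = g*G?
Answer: -6729576 - 1107918*√2 ≈ -8.2964e+6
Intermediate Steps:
I(J) = √(3 + J) (I(J) = √(J + 3) = √(3 + J))
r(g, G) = G*g
(526 - 3457)*(2296 + r(3, I(5))*63) = (526 - 3457)*(2296 + (√(3 + 5)*3)*63) = -2931*(2296 + (√8*3)*63) = -2931*(2296 + ((2*√2)*3)*63) = -2931*(2296 + (6*√2)*63) = -2931*(2296 + 378*√2) = -6729576 - 1107918*√2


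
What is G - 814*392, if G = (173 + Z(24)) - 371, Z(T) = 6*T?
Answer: -319142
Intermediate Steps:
G = -54 (G = (173 + 6*24) - 371 = (173 + 144) - 371 = 317 - 371 = -54)
G - 814*392 = -54 - 814*392 = -54 - 319088 = -319142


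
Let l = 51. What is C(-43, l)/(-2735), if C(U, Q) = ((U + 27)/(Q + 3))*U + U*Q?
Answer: 58867/73845 ≈ 0.79717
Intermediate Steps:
C(U, Q) = Q*U + U*(27 + U)/(3 + Q) (C(U, Q) = ((27 + U)/(3 + Q))*U + Q*U = U*(27 + U)/(3 + Q) + Q*U = Q*U + U*(27 + U)/(3 + Q))
C(-43, l)/(-2735) = -43*(27 - 43 + 51**2 + 3*51)/(3 + 51)/(-2735) = -43*(27 - 43 + 2601 + 153)/54*(-1/2735) = -43*1/54*2738*(-1/2735) = -58867/27*(-1/2735) = 58867/73845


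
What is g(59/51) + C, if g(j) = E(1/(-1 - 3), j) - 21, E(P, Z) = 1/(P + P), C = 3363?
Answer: 3340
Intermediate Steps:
E(P, Z) = 1/(2*P)
g(j) = -23 (g(j) = 1/(2*(1/(-1 - 3))) - 21 = 1/(2*(1/(-4))) - 21 = 1/(2*(-¼)) - 21 = (½)*(-4) - 21 = -2 - 21 = -23)
g(59/51) + C = -23 + 3363 = 3340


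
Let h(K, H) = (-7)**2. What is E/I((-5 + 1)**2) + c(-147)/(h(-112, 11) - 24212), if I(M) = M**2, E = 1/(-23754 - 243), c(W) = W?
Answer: 903030941/148438914816 ≈ 0.0060835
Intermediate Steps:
h(K, H) = 49
E = -1/23997 (E = 1/(-23997) = -1/23997 ≈ -4.1672e-5)
E/I((-5 + 1)**2) + c(-147)/(h(-112, 11) - 24212) = -1/(23997*(-5 + 1)**4) - 147/(49 - 24212) = -1/(23997*(((-4)**2)**2)) - 147/(-24163) = -1/(23997*(16**2)) - 147*(-1/24163) = -1/23997/256 + 147/24163 = -1/23997*1/256 + 147/24163 = -1/6143232 + 147/24163 = 903030941/148438914816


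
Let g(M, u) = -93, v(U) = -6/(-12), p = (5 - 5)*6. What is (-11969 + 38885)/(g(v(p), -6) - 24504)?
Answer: -8972/8199 ≈ -1.0943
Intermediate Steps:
p = 0 (p = 0*6 = 0)
v(U) = ½ (v(U) = -6*(-1/12) = ½)
(-11969 + 38885)/(g(v(p), -6) - 24504) = (-11969 + 38885)/(-93 - 24504) = 26916/(-24597) = 26916*(-1/24597) = -8972/8199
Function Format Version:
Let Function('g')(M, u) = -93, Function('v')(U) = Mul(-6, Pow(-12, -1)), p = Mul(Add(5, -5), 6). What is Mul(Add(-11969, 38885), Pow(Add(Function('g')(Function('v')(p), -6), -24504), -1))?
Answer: Rational(-8972, 8199) ≈ -1.0943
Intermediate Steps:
p = 0 (p = Mul(0, 6) = 0)
Function('v')(U) = Rational(1, 2) (Function('v')(U) = Mul(-6, Rational(-1, 12)) = Rational(1, 2))
Mul(Add(-11969, 38885), Pow(Add(Function('g')(Function('v')(p), -6), -24504), -1)) = Mul(Add(-11969, 38885), Pow(Add(-93, -24504), -1)) = Mul(26916, Pow(-24597, -1)) = Mul(26916, Rational(-1, 24597)) = Rational(-8972, 8199)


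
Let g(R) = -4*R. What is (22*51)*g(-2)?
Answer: 8976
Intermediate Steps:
(22*51)*g(-2) = (22*51)*(-4*(-2)) = 1122*8 = 8976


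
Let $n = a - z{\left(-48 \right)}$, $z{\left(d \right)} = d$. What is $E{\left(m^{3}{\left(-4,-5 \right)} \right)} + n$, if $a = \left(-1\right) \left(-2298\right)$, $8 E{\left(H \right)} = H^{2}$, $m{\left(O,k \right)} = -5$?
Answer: $\frac{34393}{8} \approx 4299.1$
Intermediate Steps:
$E{\left(H \right)} = \frac{H^{2}}{8}$
$a = 2298$
$n = 2346$ ($n = 2298 - -48 = 2298 + 48 = 2346$)
$E{\left(m^{3}{\left(-4,-5 \right)} \right)} + n = \frac{\left(\left(-5\right)^{3}\right)^{2}}{8} + 2346 = \frac{\left(-125\right)^{2}}{8} + 2346 = \frac{1}{8} \cdot 15625 + 2346 = \frac{15625}{8} + 2346 = \frac{34393}{8}$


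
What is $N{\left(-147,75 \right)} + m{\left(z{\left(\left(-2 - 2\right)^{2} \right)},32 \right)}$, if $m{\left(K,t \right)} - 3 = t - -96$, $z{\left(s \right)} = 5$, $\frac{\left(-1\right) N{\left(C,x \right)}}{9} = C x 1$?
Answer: $99356$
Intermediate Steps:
$N{\left(C,x \right)} = - 9 C x$ ($N{\left(C,x \right)} = - 9 C x 1 = - 9 C x$)
$m{\left(K,t \right)} = 99 + t$ ($m{\left(K,t \right)} = 3 + \left(t - -96\right) = 3 + \left(t + 96\right) = 3 + \left(96 + t\right) = 99 + t$)
$N{\left(-147,75 \right)} + m{\left(z{\left(\left(-2 - 2\right)^{2} \right)},32 \right)} = \left(-9\right) \left(-147\right) 75 + \left(99 + 32\right) = 99225 + 131 = 99356$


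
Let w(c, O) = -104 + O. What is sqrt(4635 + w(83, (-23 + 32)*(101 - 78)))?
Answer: sqrt(4738) ≈ 68.833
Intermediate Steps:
sqrt(4635 + w(83, (-23 + 32)*(101 - 78))) = sqrt(4635 + (-104 + (-23 + 32)*(101 - 78))) = sqrt(4635 + (-104 + 9*23)) = sqrt(4635 + (-104 + 207)) = sqrt(4635 + 103) = sqrt(4738)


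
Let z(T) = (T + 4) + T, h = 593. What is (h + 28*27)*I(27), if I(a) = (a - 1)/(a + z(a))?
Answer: 35074/85 ≈ 412.64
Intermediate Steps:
z(T) = 4 + 2*T (z(T) = (4 + T) + T = 4 + 2*T)
I(a) = (-1 + a)/(4 + 3*a) (I(a) = (a - 1)/(a + (4 + 2*a)) = (-1 + a)/(4 + 3*a))
(h + 28*27)*I(27) = (593 + 28*27)*((-1 + 27)/(4 + 3*27)) = (593 + 756)*(26/(4 + 81)) = 1349*(26/85) = 35074/85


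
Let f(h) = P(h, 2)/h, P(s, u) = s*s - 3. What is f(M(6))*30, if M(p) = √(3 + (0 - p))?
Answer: 60*I*√3 ≈ 103.92*I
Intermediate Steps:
M(p) = √(3 - p)
P(s, u) = -3 + s² (P(s, u) = s² - 3 = -3 + s²)
f(h) = (-3 + h²)/h
f(M(6))*30 = (√(3 - 1*6) - 3/√(3 - 1*6))*30 = (√(3 - 6) - 3/√(3 - 6))*30 = (√(-3) - 3*(-I*√3/3))*30 = (I*√3 - 3*(-I*√3/3))*30 = (I*√3 - (-1)*I*√3)*30 = (I*√3 + I*√3)*30 = (2*I*√3)*30 = 60*I*√3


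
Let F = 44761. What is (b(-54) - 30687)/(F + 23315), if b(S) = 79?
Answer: -7652/17019 ≈ -0.44962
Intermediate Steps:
(b(-54) - 30687)/(F + 23315) = (79 - 30687)/(44761 + 23315) = -30608/68076 = -30608*1/68076 = -7652/17019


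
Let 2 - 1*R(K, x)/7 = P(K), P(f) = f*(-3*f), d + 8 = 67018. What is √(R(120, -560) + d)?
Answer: 4*√23089 ≈ 607.80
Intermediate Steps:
d = 67010 (d = -8 + 67018 = 67010)
P(f) = -3*f²
R(K, x) = 14 + 21*K² (R(K, x) = 14 - (-21)*K² = 14 + 21*K²)
√(R(120, -560) + d) = √((14 + 21*120²) + 67010) = √((14 + 21*14400) + 67010) = √((14 + 302400) + 67010) = √(302414 + 67010) = √369424 = 4*√23089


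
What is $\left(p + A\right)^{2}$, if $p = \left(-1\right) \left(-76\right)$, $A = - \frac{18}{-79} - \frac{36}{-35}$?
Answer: $\frac{45630940996}{7645225} \approx 5968.6$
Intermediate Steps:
$A = \frac{3474}{2765}$ ($A = \left(-18\right) \left(- \frac{1}{79}\right) - - \frac{36}{35} = \frac{18}{79} + \frac{36}{35} = \frac{3474}{2765} \approx 1.2564$)
$p = 76$
$\left(p + A\right)^{2} = \left(76 + \frac{3474}{2765}\right)^{2} = \left(\frac{213614}{2765}\right)^{2} = \frac{45630940996}{7645225}$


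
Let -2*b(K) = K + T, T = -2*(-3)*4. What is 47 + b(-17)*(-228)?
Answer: 845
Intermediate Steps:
T = 24 (T = 6*4 = 24)
b(K) = -12 - K/2 (b(K) = -(K + 24)/2 = -(24 + K)/2 = -12 - K/2)
47 + b(-17)*(-228) = 47 + (-12 - 1/2*(-17))*(-228) = 47 + (-12 + 17/2)*(-228) = 47 - 7/2*(-228) = 47 + 798 = 845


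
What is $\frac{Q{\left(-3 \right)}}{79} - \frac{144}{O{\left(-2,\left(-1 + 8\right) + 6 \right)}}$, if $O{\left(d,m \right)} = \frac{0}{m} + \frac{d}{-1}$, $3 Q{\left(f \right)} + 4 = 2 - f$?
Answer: $- \frac{17063}{237} \approx -71.996$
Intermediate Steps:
$Q{\left(f \right)} = - \frac{2}{3} - \frac{f}{3}$ ($Q{\left(f \right)} = - \frac{4}{3} + \frac{2 - f}{3} = - \frac{4}{3} - \left(- \frac{2}{3} + \frac{f}{3}\right) = - \frac{2}{3} - \frac{f}{3}$)
$O{\left(d,m \right)} = - d$ ($O{\left(d,m \right)} = 0 + d \left(-1\right) = 0 - d = - d$)
$\frac{Q{\left(-3 \right)}}{79} - \frac{144}{O{\left(-2,\left(-1 + 8\right) + 6 \right)}} = \frac{- \frac{2}{3} - -1}{79} - \frac{144}{\left(-1\right) \left(-2\right)} = \left(- \frac{2}{3} + 1\right) \frac{1}{79} - \frac{144}{2} = \frac{1}{3} \cdot \frac{1}{79} - 72 = \frac{1}{237} - 72 = - \frac{17063}{237}$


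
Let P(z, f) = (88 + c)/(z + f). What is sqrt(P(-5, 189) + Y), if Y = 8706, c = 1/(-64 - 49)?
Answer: sqrt(940968443810)/10396 ≈ 93.308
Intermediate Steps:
c = -1/113 (c = 1/(-113) = -1/113 ≈ -0.0088496)
P(z, f) = 9943/(113*(f + z)) (P(z, f) = (88 - 1/113)/(z + f) = 9943/(113*(f + z)))
sqrt(P(-5, 189) + Y) = sqrt(9943/(113*(189 - 5)) + 8706) = sqrt((9943/113)/184 + 8706) = sqrt((9943/113)*(1/184) + 8706) = sqrt(9943/20792 + 8706) = sqrt(181025095/20792) = sqrt(940968443810)/10396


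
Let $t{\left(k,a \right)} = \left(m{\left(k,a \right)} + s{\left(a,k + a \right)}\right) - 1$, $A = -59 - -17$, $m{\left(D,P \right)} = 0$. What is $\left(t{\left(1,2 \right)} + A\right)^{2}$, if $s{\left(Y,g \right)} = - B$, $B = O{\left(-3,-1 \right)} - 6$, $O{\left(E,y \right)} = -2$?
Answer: $1225$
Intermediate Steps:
$B = -8$ ($B = -2 - 6 = -8$)
$s{\left(Y,g \right)} = 8$ ($s{\left(Y,g \right)} = \left(-1\right) \left(-8\right) = 8$)
$A = -42$ ($A = -59 + 17 = -42$)
$t{\left(k,a \right)} = 7$ ($t{\left(k,a \right)} = \left(0 + 8\right) - 1 = 8 - 1 = 7$)
$\left(t{\left(1,2 \right)} + A\right)^{2} = \left(7 - 42\right)^{2} = \left(-35\right)^{2} = 1225$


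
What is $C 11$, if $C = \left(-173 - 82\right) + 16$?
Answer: $-2629$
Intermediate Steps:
$C = -239$ ($C = -255 + 16 = -239$)
$C 11 = \left(-239\right) 11 = -2629$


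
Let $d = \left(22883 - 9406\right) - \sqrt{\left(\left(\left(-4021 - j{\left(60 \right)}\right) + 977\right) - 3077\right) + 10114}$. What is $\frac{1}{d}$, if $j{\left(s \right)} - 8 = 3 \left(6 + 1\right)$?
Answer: $\frac{13477}{181625565} + \frac{2 \sqrt{991}}{181625565} \approx 7.4549 \cdot 10^{-5}$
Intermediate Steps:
$j{\left(s \right)} = 29$ ($j{\left(s \right)} = 8 + 3 \left(6 + 1\right) = 8 + 3 \cdot 7 = 8 + 21 = 29$)
$d = 13477 - 2 \sqrt{991}$ ($d = \left(22883 - 9406\right) - \sqrt{\left(\left(\left(-4021 - 29\right) + 977\right) - 3077\right) + 10114} = 13477 - \sqrt{\left(\left(-4050 + 977\right) - 3077\right) + 10114} = 13477 - \sqrt{\left(-3073 - 3077\right) + 10114} = 13477 - \sqrt{-6150 + 10114} = 13477 - \sqrt{3964} = 13477 - 2 \sqrt{991} \approx 13414.0$)
$\frac{1}{d} = \frac{1}{13477 - 2 \sqrt{991}}$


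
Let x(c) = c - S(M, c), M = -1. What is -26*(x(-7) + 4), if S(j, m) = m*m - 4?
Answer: 1248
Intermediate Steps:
S(j, m) = -4 + m² (S(j, m) = m² - 4 = -4 + m²)
x(c) = 4 + c - c² (x(c) = c - (-4 + c²) = c + (4 - c²) = 4 + c - c²)
-26*(x(-7) + 4) = -26*((4 - 7 - 1*(-7)²) + 4) = -26*((4 - 7 - 1*49) + 4) = -26*((4 - 7 - 49) + 4) = -26*(-52 + 4) = -26*(-48) = 1248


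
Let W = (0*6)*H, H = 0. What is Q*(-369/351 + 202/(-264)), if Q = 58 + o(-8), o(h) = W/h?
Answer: -30131/286 ≈ -105.35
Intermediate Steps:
W = 0 (W = (0*6)*0 = 0*0 = 0)
o(h) = 0 (o(h) = 0/h = 0)
Q = 58 (Q = 58 + 0 = 58)
Q*(-369/351 + 202/(-264)) = 58*(-369/351 + 202/(-264)) = 58*(-369*1/351 + 202*(-1/264)) = 58*(-41/39 - 101/132) = 58*(-1039/572) = -30131/286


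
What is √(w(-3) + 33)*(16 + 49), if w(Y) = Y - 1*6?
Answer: 130*√6 ≈ 318.43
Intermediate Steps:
w(Y) = -6 + Y (w(Y) = Y - 6 = -6 + Y)
√(w(-3) + 33)*(16 + 49) = √((-6 - 3) + 33)*(16 + 49) = √(-9 + 33)*65 = √24*65 = (2*√6)*65 = 130*√6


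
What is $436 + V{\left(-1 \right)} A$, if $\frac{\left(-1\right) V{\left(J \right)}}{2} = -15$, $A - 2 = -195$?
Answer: $-5354$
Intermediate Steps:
$A = -193$ ($A = 2 - 195 = -193$)
$V{\left(J \right)} = 30$ ($V{\left(J \right)} = \left(-2\right) \left(-15\right) = 30$)
$436 + V{\left(-1 \right)} A = 436 + 30 \left(-193\right) = 436 - 5790 = -5354$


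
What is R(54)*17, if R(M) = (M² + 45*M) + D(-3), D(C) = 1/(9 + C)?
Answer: 545309/6 ≈ 90885.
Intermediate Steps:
R(M) = ⅙ + M² + 45*M (R(M) = (M² + 45*M) + 1/(9 - 3) = (M² + 45*M) + 1/6 = (M² + 45*M) + ⅙ = ⅙ + M² + 45*M)
R(54)*17 = (⅙ + 54² + 45*54)*17 = (⅙ + 2916 + 2430)*17 = (32077/6)*17 = 545309/6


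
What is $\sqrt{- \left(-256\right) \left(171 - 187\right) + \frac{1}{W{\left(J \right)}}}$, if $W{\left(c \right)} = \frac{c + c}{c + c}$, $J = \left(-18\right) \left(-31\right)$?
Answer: $3 i \sqrt{455} \approx 63.992 i$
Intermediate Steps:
$J = 558$
$W{\left(c \right)} = 1$ ($W{\left(c \right)} = \frac{2 c}{2 c} = 2 c \frac{1}{2 c} = 1$)
$\sqrt{- \left(-256\right) \left(171 - 187\right) + \frac{1}{W{\left(J \right)}}} = \sqrt{- \left(-256\right) \left(171 - 187\right) + 1^{-1}} = \sqrt{- \left(-256\right) \left(-16\right) + 1} = \sqrt{\left(-1\right) 4096 + 1} = \sqrt{-4096 + 1} = \sqrt{-4095} = 3 i \sqrt{455}$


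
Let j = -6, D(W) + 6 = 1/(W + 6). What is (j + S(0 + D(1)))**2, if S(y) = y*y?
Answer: 1923769/2401 ≈ 801.24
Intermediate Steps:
D(W) = -6 + 1/(6 + W) (D(W) = -6 + 1/(W + 6) = -6 + 1/(6 + W))
S(y) = y**2
(j + S(0 + D(1)))**2 = (-6 + (0 + (-35 - 6*1)/(6 + 1))**2)**2 = (-6 + (0 + (-35 - 6)/7)**2)**2 = (-6 + (0 + (1/7)*(-41))**2)**2 = (-6 + (0 - 41/7)**2)**2 = (-6 + (-41/7)**2)**2 = (-6 + 1681/49)**2 = (1387/49)**2 = 1923769/2401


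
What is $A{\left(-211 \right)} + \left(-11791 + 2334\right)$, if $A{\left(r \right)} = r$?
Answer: $-9668$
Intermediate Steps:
$A{\left(-211 \right)} + \left(-11791 + 2334\right) = -211 + \left(-11791 + 2334\right) = -211 - 9457 = -9668$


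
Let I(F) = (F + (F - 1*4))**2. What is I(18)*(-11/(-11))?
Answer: 1024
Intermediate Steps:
I(F) = (-4 + 2*F)**2 (I(F) = (F + (F - 4))**2 = (F + (-4 + F))**2 = (-4 + 2*F)**2)
I(18)*(-11/(-11)) = (4*(-2 + 18)**2)*(-11/(-11)) = (4*16**2)*(-11*(-1/11)) = (4*256)*1 = 1024*1 = 1024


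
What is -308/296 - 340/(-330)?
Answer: -25/2442 ≈ -0.010238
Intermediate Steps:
-308/296 - 340/(-330) = -308*1/296 - 340*(-1/330) = -77/74 + 34/33 = -25/2442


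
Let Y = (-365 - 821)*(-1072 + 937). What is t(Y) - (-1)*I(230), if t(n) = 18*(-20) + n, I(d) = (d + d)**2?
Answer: 371350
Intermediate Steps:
Y = 160110 (Y = -1186*(-135) = 160110)
I(d) = 4*d**2 (I(d) = (2*d)**2 = 4*d**2)
t(n) = -360 + n
t(Y) - (-1)*I(230) = (-360 + 160110) - (-1)*4*230**2 = 159750 - (-1)*4*52900 = 159750 - (-1)*211600 = 159750 - 1*(-211600) = 159750 + 211600 = 371350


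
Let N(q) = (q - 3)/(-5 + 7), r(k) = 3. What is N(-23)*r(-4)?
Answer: -39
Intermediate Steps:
N(q) = -3/2 + q/2 (N(q) = (-3 + q)/2 = (-3 + q)*(1/2) = -3/2 + q/2)
N(-23)*r(-4) = (-3/2 + (1/2)*(-23))*3 = (-3/2 - 23/2)*3 = -13*3 = -39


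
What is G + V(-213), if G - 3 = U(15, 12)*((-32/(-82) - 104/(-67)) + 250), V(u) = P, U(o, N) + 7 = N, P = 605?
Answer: 5130606/2747 ≈ 1867.7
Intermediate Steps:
U(o, N) = -7 + N
V(u) = 605
G = 3468671/2747 (G = 3 + (-7 + 12)*((-32/(-82) - 104/(-67)) + 250) = 3 + 5*((-32*(-1/82) - 104*(-1/67)) + 250) = 3 + 5*((16/41 + 104/67) + 250) = 3 + 5*(5336/2747 + 250) = 3 + 5*(692086/2747) = 3 + 3460430/2747 = 3468671/2747 ≈ 1262.7)
G + V(-213) = 3468671/2747 + 605 = 5130606/2747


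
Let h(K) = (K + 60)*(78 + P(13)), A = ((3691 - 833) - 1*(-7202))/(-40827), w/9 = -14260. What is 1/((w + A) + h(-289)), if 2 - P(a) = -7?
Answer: -40827/6053143561 ≈ -6.7448e-6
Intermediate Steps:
w = -128340 (w = 9*(-14260) = -128340)
P(a) = 9 (P(a) = 2 - 1*(-7) = 2 + 7 = 9)
A = -10060/40827 (A = (2858 + 7202)*(-1/40827) = 10060*(-1/40827) = -10060/40827 ≈ -0.24641)
h(K) = 5220 + 87*K (h(K) = (K + 60)*(78 + 9) = (60 + K)*87 = 5220 + 87*K)
1/((w + A) + h(-289)) = 1/((-128340 - 10060/40827) + (5220 + 87*(-289))) = 1/(-5239747240/40827 + (5220 - 25143)) = 1/(-5239747240/40827 - 19923) = 1/(-6053143561/40827) = -40827/6053143561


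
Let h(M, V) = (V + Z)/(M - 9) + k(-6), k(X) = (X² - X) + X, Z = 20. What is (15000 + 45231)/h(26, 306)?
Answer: 1023927/938 ≈ 1091.6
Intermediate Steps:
k(X) = X²
h(M, V) = 36 + (20 + V)/(-9 + M) (h(M, V) = (V + 20)/(M - 9) + (-6)² = (20 + V)/(-9 + M) + 36 = 36 + (20 + V)/(-9 + M))
(15000 + 45231)/h(26, 306) = (15000 + 45231)/(((-304 + 306 + 36*26)/(-9 + 26))) = 60231/(((-304 + 306 + 936)/17)) = 60231/(((1/17)*938)) = 60231/(938/17) = 60231*(17/938) = 1023927/938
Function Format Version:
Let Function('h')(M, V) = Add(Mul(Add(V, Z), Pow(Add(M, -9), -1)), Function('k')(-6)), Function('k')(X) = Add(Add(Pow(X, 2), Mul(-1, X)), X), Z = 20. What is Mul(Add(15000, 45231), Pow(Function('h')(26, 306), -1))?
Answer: Rational(1023927, 938) ≈ 1091.6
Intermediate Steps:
Function('k')(X) = Pow(X, 2)
Function('h')(M, V) = Add(36, Mul(Pow(Add(-9, M), -1), Add(20, V))) (Function('h')(M, V) = Add(Mul(Add(V, 20), Pow(Add(M, -9), -1)), Pow(-6, 2)) = Add(Mul(Add(20, V), Pow(Add(-9, M), -1)), 36) = Add(Mul(Pow(Add(-9, M), -1), Add(20, V)), 36) = Add(36, Mul(Pow(Add(-9, M), -1), Add(20, V))))
Mul(Add(15000, 45231), Pow(Function('h')(26, 306), -1)) = Mul(Add(15000, 45231), Pow(Mul(Pow(Add(-9, 26), -1), Add(-304, 306, Mul(36, 26))), -1)) = Mul(60231, Pow(Mul(Pow(17, -1), Add(-304, 306, 936)), -1)) = Mul(60231, Pow(Mul(Rational(1, 17), 938), -1)) = Mul(60231, Pow(Rational(938, 17), -1)) = Mul(60231, Rational(17, 938)) = Rational(1023927, 938)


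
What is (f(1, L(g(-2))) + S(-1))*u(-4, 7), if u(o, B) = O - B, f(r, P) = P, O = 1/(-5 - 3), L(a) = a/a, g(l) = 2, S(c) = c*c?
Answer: -57/4 ≈ -14.250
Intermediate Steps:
S(c) = c**2
L(a) = 1
O = -1/8 (O = 1/(-8) = -1/8 ≈ -0.12500)
u(o, B) = -1/8 - B
(f(1, L(g(-2))) + S(-1))*u(-4, 7) = (1 + (-1)**2)*(-1/8 - 1*7) = (1 + 1)*(-1/8 - 7) = 2*(-57/8) = -57/4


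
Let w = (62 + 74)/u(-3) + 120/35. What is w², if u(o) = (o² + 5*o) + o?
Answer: 541696/3969 ≈ 136.48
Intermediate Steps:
u(o) = o² + 6*o
w = -736/63 (w = (62 + 74)/((-3*(6 - 3))) + 120/35 = 136/((-3*3)) + 120*(1/35) = 136/(-9) + 24/7 = 136*(-⅑) + 24/7 = -136/9 + 24/7 = -736/63 ≈ -11.683)
w² = (-736/63)² = 541696/3969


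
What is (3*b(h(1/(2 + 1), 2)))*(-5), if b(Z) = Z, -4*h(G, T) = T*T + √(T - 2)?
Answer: 15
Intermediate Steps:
h(G, T) = -T²/4 - √(-2 + T)/4 (h(G, T) = -(T*T + √(T - 2))/4 = -(T² + √(-2 + T))/4 = -T²/4 - √(-2 + T)/4)
(3*b(h(1/(2 + 1), 2)))*(-5) = (3*(-¼*2² - √(-2 + 2)/4))*(-5) = (3*(-¼*4 - √0/4))*(-5) = (3*(-1 - ¼*0))*(-5) = (3*(-1 + 0))*(-5) = (3*(-1))*(-5) = -3*(-5) = 15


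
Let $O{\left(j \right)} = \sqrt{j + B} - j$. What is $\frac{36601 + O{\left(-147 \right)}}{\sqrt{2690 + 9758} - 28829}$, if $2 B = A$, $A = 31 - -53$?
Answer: $- \frac{36748 + i \sqrt{105}}{28829 - 4 \sqrt{778}} \approx -1.2796 - 0.00035682 i$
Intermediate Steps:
$A = 84$ ($A = 31 + 53 = 84$)
$B = 42$ ($B = \frac{1}{2} \cdot 84 = 42$)
$O{\left(j \right)} = \sqrt{42 + j} - j$ ($O{\left(j \right)} = \sqrt{j + 42} - j = \sqrt{42 + j} - j$)
$\frac{36601 + O{\left(-147 \right)}}{\sqrt{2690 + 9758} - 28829} = \frac{36601 + \left(\sqrt{42 - 147} - -147\right)}{\sqrt{2690 + 9758} - 28829} = \frac{36601 + \left(\sqrt{-105} + 147\right)}{\sqrt{12448} - 28829} = \frac{36601 + \left(i \sqrt{105} + 147\right)}{4 \sqrt{778} - 28829} = \frac{36601 + \left(147 + i \sqrt{105}\right)}{-28829 + 4 \sqrt{778}} = \frac{36748 + i \sqrt{105}}{-28829 + 4 \sqrt{778}}$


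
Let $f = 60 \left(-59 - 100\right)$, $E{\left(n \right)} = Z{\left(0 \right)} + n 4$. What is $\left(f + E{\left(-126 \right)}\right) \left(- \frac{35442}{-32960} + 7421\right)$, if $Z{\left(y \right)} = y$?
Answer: $- \frac{307134976311}{4120} \approx -7.4547 \cdot 10^{7}$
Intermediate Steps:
$E{\left(n \right)} = 4 n$ ($E{\left(n \right)} = 0 + n 4 = 0 + 4 n = 4 n$)
$f = -9540$ ($f = 60 \left(-159\right) = -9540$)
$\left(f + E{\left(-126 \right)}\right) \left(- \frac{35442}{-32960} + 7421\right) = \left(-9540 + 4 \left(-126\right)\right) \left(- \frac{35442}{-32960} + 7421\right) = \left(-9540 - 504\right) \left(\left(-35442\right) \left(- \frac{1}{32960}\right) + 7421\right) = - 10044 \left(\frac{17721}{16480} + 7421\right) = \left(-10044\right) \frac{122315801}{16480} = - \frac{307134976311}{4120}$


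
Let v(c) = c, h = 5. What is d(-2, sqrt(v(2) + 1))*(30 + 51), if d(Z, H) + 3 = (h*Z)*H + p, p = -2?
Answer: -405 - 810*sqrt(3) ≈ -1808.0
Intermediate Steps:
d(Z, H) = -5 + 5*H*Z (d(Z, H) = -3 + ((5*Z)*H - 2) = -3 + (5*H*Z - 2) = -3 + (-2 + 5*H*Z) = -5 + 5*H*Z)
d(-2, sqrt(v(2) + 1))*(30 + 51) = (-5 + 5*sqrt(2 + 1)*(-2))*(30 + 51) = (-5 + 5*sqrt(3)*(-2))*81 = (-5 - 10*sqrt(3))*81 = -405 - 810*sqrt(3)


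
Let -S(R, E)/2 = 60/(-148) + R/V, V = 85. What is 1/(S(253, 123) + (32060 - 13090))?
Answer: 3145/59644478 ≈ 5.2729e-5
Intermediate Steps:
S(R, E) = 30/37 - 2*R/85 (S(R, E) = -2*(60/(-148) + R/85) = -2*(60*(-1/148) + R*(1/85)) = -2*(-15/37 + R/85) = 30/37 - 2*R/85)
1/(S(253, 123) + (32060 - 13090)) = 1/((30/37 - 2/85*253) + (32060 - 13090)) = 1/((30/37 - 506/85) + 18970) = 1/(-16172/3145 + 18970) = 1/(59644478/3145) = 3145/59644478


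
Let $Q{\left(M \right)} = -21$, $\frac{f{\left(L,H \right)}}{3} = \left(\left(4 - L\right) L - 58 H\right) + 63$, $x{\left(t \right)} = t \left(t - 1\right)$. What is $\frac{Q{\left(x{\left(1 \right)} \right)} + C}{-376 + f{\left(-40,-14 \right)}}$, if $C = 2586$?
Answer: $- \frac{2565}{3031} \approx -0.84626$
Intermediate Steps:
$x{\left(t \right)} = t \left(-1 + t\right)$
$f{\left(L,H \right)} = 189 - 174 H + 3 L \left(4 - L\right)$ ($f{\left(L,H \right)} = 3 \left(\left(\left(4 - L\right) L - 58 H\right) + 63\right) = 3 \left(\left(L \left(4 - L\right) - 58 H\right) + 63\right) = 3 \left(\left(- 58 H + L \left(4 - L\right)\right) + 63\right) = 3 \left(63 - 58 H + L \left(4 - L\right)\right) = 189 - 174 H + 3 L \left(4 - L\right)$)
$\frac{Q{\left(x{\left(1 \right)} \right)} + C}{-376 + f{\left(-40,-14 \right)}} = \frac{-21 + 2586}{-376 + \left(189 - -2436 - 3 \left(-40\right)^{2} + 12 \left(-40\right)\right)} = \frac{2565}{-376 + \left(189 + 2436 - 4800 - 480\right)} = \frac{2565}{-376 - 2655} = \frac{2565}{-3031} = 2565 \left(- \frac{1}{3031}\right) = - \frac{2565}{3031}$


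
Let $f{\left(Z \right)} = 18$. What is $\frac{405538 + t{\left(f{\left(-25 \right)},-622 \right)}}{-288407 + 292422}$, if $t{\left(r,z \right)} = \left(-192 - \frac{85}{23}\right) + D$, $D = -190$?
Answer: $\frac{9318503}{92345} \approx 100.91$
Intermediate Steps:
$t{\left(r,z \right)} = - \frac{8871}{23}$ ($t{\left(r,z \right)} = \left(-192 - \frac{85}{23}\right) - 190 = - \frac{4501}{23} - 190 = - \frac{8871}{23}$)
$\frac{405538 + t{\left(f{\left(-25 \right)},-622 \right)}}{-288407 + 292422} = \frac{405538 - \frac{8871}{23}}{-288407 + 292422} = \frac{9318503}{23 \cdot 4015} = \frac{9318503}{23} \cdot \frac{1}{4015} = \frac{9318503}{92345}$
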